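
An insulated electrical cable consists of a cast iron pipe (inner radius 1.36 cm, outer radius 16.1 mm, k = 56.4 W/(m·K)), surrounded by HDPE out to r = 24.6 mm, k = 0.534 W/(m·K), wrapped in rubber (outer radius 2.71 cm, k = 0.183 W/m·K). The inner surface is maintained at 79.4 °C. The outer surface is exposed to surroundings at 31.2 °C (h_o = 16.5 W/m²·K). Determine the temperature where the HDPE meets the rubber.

T = 68.6 °C

Resistance network (inner→outer):
  R'_cast iron = ln(0.0161/0.0136)/(2πk) = 0.1687/(2π·56.4) = 4.762×10^-4 m·K/W
  R'_HDPE = ln(0.0246/0.0161)/(2πk) = 0.4239/(2π·0.534) = 0.1263 m·K/W
  R'_rubber = ln(0.0271/0.0246)/(2πk) = 0.09679/(2π·0.183) = 0.08418 m·K/W
  R'_conv,out = 1/(2πr h) = 1/(2π·0.0271·16.5) = 0.3559 m·K/W
ΣR = 4.762×10^-4 + 0.1263 + 0.08418 + 0.3559 = 0.5669 m·K/W
Q' = ΔT/ΣR = (79.4 °C − 31.2 °C)/0.5669 = 85.02 W/m
From the inner boundary to the HDPE/rubber interface, ΣR_partial = 0.1268 m·K/W.
T_interface = T_in − Q'·ΣR_partial = 79.4 °C − (85.02)(0.1268) = 68.6 °C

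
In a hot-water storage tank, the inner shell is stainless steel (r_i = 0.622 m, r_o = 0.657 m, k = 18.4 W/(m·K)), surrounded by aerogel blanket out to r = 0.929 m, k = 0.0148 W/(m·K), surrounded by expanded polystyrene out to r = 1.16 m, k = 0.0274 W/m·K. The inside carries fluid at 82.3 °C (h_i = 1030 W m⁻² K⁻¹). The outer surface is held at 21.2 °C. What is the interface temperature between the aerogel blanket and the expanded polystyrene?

Series thermal resistances, inner to outer:
  R_conv,in = 1/(4πr²h) = 1/(4π·0.622²·1030) = 1.997×10^-4 K/W
  R_stainless steel = (1/0.622 − 1/0.657)/(4πk) = 0.08565/(4π·18.4) = 3.704×10^-4 K/W
  R_aerogel blanket = (1/0.657 − 1/0.929)/(4πk) = 0.4456/(4π·0.0148) = 2.396 K/W
  R_expanded polystyrene = (1/0.929 − 1/1.16)/(4πk) = 0.2144/(4π·0.0274) = 0.6226 K/W
ΣR = 1.997×10^-4 + 3.704×10^-4 + 2.396 + 0.6226 = 3.019 K/W
Q = ΔT/ΣR = (82.3 °C − 21.2 °C)/3.019 = 20.24 W
From the inner boundary to the aerogel blanket/expanded polystyrene interface, ΣR_partial = 2.397 K/W.
T_interface = T_in − Q·ΣR_partial = 82.3 °C − (20.24)(2.397) = 33.8 °C

T = 33.8 °C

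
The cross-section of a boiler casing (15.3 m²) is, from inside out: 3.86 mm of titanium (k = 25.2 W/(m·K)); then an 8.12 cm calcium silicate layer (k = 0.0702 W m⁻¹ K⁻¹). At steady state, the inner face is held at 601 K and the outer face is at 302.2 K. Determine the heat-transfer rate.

Series thermal resistances, inner to outer:
  R_titanium = L/(kA) = 0.00386/(25.2·15.3) = 1.001×10^-5 K/W
  R_calcium silicate = L/(kA) = 0.0812/(0.0702·15.3) = 0.07560 K/W
ΣR = 1.001×10^-5 + 0.07560 = 0.07561 K/W
Q = ΔT/ΣR = (601 K − 302.2 K)/0.07561 = 3950 W

Q = 3.95 kW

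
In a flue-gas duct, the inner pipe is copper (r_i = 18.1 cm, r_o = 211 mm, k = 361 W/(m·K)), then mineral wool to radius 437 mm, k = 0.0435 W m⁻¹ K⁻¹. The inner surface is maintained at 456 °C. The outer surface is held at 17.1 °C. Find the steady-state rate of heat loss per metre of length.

Q' = 165 W/m

Treat each layer as a resistance in series:
  R'_copper = ln(0.211/0.181)/(2πk) = 0.1534/(2π·361) = 6.761×10^-5 m·K/W
  R'_mineral wool = ln(0.437/0.211)/(2πk) = 0.7281/(2π·0.0435) = 2.664 m·K/W
ΣR = 6.761×10^-5 + 2.664 = 2.664 m·K/W
Q' = ΔT/ΣR = (456 °C − 17.1 °C)/2.664 = 165 W/m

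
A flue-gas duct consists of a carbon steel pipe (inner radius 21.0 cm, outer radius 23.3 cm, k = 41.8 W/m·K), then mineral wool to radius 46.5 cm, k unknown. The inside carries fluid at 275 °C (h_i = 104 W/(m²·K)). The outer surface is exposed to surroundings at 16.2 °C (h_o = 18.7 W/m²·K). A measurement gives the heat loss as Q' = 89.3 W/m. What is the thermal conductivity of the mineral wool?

k = 0.0383 W/m·K

ΣR = ΔT/Q' = |275 − 16.2|/89.3 = 2.898 m·K/W
Known resistances:
  R'_conv,in = 1/(2πr h) = 1/(2π·0.210·104) = 0.007287 m·K/W
  R'_carbon steel = ln(0.233/0.210)/(2πk) = 0.1039/(2π·41.8) = 3.957×10^-4 m·K/W
  R'_conv,out = 1/(2πr h) = 1/(2π·0.465·18.7) = 0.01830 m·K/W
R_mineral wool = ΣR − ΣR_known = 2.898 − 0.02598 = 2.872 m·K/W
ln(r₂/r₁)/(2πk) = 2.872 ⇒ k = 0.6910/(2π·2.872) = 0.0383 W/m·K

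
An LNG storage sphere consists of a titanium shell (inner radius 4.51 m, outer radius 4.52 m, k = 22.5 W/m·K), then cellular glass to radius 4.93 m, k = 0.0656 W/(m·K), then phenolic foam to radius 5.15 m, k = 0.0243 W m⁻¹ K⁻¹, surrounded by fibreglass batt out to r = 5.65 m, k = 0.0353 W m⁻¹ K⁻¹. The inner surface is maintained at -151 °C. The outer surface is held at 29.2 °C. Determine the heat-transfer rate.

Treat each layer as a resistance in series:
  R_titanium = (1/4.51 − 1/4.52)/(4πk) = 4.906×10^-4/(4π·22.5) = 1.735×10^-6 K/W
  R_cellular glass = (1/4.52 − 1/4.93)/(4πk) = 0.01840/(4π·0.0656) = 0.02232 K/W
  R_phenolic foam = (1/4.93 − 1/5.15)/(4πk) = 0.008665/(4π·0.0243) = 0.02838 K/W
  R_fibreglass batt = (1/5.15 − 1/5.65)/(4πk) = 0.01718/(4π·0.0353) = 0.03874 K/W
ΣR = 1.735×10^-6 + 0.02232 + 0.02838 + 0.03874 = 0.08944 K/W
Q = ΔT/ΣR = (-151 °C − 29.2 °C)/0.08944 = -2010 W
(Negative Q ⇒ heat flows inward; heat gain = 2010 W.)

Q = 2.01 kW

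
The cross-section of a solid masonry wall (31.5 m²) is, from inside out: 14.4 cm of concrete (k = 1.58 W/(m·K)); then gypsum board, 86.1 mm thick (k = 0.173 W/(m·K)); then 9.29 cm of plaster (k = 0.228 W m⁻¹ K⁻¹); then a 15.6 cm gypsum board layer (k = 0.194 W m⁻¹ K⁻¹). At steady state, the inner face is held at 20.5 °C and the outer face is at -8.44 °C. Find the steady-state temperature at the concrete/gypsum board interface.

T = 19.0 °C

Series thermal resistances, inner to outer:
  R_concrete = L/(kA) = 0.144/(1.58·31.5) = 0.002893 K/W
  R_gypsum board = L/(kA) = 0.0861/(0.173·31.5) = 0.01580 K/W
  R_plaster = L/(kA) = 0.0929/(0.228·31.5) = 0.01294 K/W
  R_gypsum board = L/(kA) = 0.156/(0.194·31.5) = 0.02553 K/W
ΣR = 0.002893 + 0.01580 + 0.01294 + 0.02553 = 0.05716 K/W
Q = ΔT/ΣR = (20.5 °C − -8.44 °C)/0.05716 = 506.3 W
From the inner boundary to the concrete/gypsum board interface, ΣR_partial = 0.002893 K/W.
T_interface = T_in − Q·ΣR_partial = 20.5 °C − (506.3)(0.002893) = 19.0 °C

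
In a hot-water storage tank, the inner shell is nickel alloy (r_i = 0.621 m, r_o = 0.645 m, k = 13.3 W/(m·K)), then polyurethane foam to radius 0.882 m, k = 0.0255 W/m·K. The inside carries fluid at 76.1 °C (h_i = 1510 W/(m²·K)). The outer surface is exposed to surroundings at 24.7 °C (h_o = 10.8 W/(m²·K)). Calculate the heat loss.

Resistance network (inner→outer):
  R_conv,in = 1/(4πr²h) = 1/(4π·0.621²·1510) = 1.367×10^-4 K/W
  R_nickel alloy = (1/0.621 − 1/0.645)/(4πk) = 0.05992/(4π·13.3) = 3.585×10^-4 K/W
  R_polyurethane foam = (1/0.645 − 1/0.882)/(4πk) = 0.4166/(4π·0.0255) = 1.300 K/W
  R_conv,out = 1/(4πr²h) = 1/(4π·0.882²·10.8) = 0.009472 K/W
ΣR = 1.367×10^-4 + 3.585×10^-4 + 1.300 + 0.009472 = 1.310 K/W
Q = ΔT/ΣR = (76.1 °C − 24.7 °C)/1.310 = 39.2 W

Q = 39.2 W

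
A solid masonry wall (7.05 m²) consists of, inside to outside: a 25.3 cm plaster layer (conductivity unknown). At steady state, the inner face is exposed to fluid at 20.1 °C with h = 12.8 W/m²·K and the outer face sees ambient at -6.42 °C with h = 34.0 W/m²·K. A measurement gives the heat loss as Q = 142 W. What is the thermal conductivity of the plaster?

k = 0.209 W/m·K

ΣR = ΔT/Q = |20.1 − -6.42|/142 = 0.1868 K/W
Known resistances:
  R_conv,in = 1/(hA) = 1/(12.8·7.05) = 0.01108 K/W
  R_conv,out = 1/(hA) = 1/(34.0·7.05) = 0.004172 K/W
R_plaster = ΣR − ΣR_known = 0.1868 − 0.01525 = 0.1715 K/W
L/(kA) = 0.1715 ⇒ k = 0.253/(0.1715·7.05) = 0.209 W/m·K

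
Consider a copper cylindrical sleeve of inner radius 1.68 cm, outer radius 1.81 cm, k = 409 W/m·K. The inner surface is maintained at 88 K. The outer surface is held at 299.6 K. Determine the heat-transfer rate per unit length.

Q' = 2πk·ΔT/ln(r₂/r₁) = 2π × 409 × 211.6 / ln(0.0181/0.0168) = 7.30×10^6 W/m

Q' = 7300 kW/m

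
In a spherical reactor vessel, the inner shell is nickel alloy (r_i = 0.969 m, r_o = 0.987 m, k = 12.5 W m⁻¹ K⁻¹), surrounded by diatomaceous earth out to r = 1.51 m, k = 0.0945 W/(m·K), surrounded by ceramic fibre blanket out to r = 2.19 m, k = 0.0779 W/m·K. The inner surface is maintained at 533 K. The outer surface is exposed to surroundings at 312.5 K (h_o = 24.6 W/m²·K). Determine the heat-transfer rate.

Series thermal resistances, inner to outer:
  R_nickel alloy = (1/0.969 − 1/0.987)/(4πk) = 0.01882/(4π·12.5) = 1.198×10^-4 K/W
  R_diatomaceous earth = (1/0.987 − 1/1.51)/(4πk) = 0.3509/(4π·0.0945) = 0.2955 K/W
  R_ceramic fibre blanket = (1/1.51 − 1/2.19)/(4πk) = 0.2056/(4π·0.0779) = 0.2101 K/W
  R_conv,out = 1/(4πr²h) = 1/(4π·2.19²·24.6) = 6.745×10^-4 K/W
ΣR = 1.198×10^-4 + 0.2955 + 0.2101 + 6.745×10^-4 = 0.5064 K/W
Q = ΔT/ΣR = (533 K − 312.5 K)/0.5064 = 435 W

Q = 435 W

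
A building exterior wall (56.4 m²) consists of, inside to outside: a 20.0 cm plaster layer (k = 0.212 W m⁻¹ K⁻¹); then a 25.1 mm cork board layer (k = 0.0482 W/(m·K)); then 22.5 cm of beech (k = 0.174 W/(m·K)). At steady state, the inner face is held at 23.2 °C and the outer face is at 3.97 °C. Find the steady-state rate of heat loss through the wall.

Q = 393 W

Treat each layer as a resistance in series:
  R_plaster = L/(kA) = 0.200/(0.212·56.4) = 0.01673 K/W
  R_cork board = L/(kA) = 0.0251/(0.0482·56.4) = 0.009233 K/W
  R_beech = L/(kA) = 0.225/(0.174·56.4) = 0.02293 K/W
ΣR = 0.01673 + 0.009233 + 0.02293 = 0.04889 K/W
Q = ΔT/ΣR = (23.2 °C − 3.97 °C)/0.04889 = 393 W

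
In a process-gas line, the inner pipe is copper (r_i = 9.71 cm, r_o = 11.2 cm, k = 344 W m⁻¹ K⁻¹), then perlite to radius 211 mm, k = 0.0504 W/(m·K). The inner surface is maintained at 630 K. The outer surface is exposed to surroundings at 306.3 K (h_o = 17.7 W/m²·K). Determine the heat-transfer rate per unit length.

Resistance network (inner→outer):
  R'_copper = ln(0.112/0.0971)/(2πk) = 0.1428/(2π·344) = 6.605×10^-5 m·K/W
  R'_perlite = ln(0.211/0.112)/(2πk) = 0.6334/(2π·0.0504) = 2.000 m·K/W
  R'_conv,out = 1/(2πr h) = 1/(2π·0.211·17.7) = 0.04262 m·K/W
ΣR = 6.605×10^-5 + 2.000 + 0.04262 = 2.043 m·K/W
Q' = ΔT/ΣR = (630 K − 306.3 K)/2.043 = 158 W/m

Q' = 158 W/m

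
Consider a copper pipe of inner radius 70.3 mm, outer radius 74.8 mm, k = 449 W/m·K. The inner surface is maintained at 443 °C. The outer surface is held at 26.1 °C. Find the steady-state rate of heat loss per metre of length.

Q' = 2πk·ΔT/ln(r₂/r₁) = 2π × 449 × 416.9 / ln(0.0748/0.0703) = 1.90×10^7 W/m

Q' = 1.90×10^7 W/m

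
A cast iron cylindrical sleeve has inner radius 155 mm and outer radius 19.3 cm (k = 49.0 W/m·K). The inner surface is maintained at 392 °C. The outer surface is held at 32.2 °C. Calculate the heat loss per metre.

Q' = 2πk·ΔT/ln(r₂/r₁) = 2π × 49.0 × 359.8 / ln(0.193/0.155) = 5.05×10^5 W/m

Q' = 505 kW/m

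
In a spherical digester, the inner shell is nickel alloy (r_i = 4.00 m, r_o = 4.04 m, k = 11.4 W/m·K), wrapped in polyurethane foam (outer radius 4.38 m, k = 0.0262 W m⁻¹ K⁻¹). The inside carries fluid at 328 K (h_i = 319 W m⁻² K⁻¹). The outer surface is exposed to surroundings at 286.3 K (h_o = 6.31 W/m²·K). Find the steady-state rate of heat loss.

Q = 706 W

Treat each layer as a resistance in series:
  R_conv,in = 1/(4πr²h) = 1/(4π·4.00²·319) = 1.559×10^-5 K/W
  R_nickel alloy = (1/4.00 − 1/4.04)/(4πk) = 0.002475/(4π·11.4) = 1.728×10^-5 K/W
  R_polyurethane foam = (1/4.04 − 1/4.38)/(4πk) = 0.01921/(4π·0.0262) = 0.05836 K/W
  R_conv,out = 1/(4πr²h) = 1/(4π·4.38²·6.31) = 6.574×10^-4 K/W
ΣR = 1.559×10^-5 + 1.728×10^-5 + 0.05836 + 6.574×10^-4 = 0.05905 K/W
Q = ΔT/ΣR = (328 K − 286.3 K)/0.05905 = 706 W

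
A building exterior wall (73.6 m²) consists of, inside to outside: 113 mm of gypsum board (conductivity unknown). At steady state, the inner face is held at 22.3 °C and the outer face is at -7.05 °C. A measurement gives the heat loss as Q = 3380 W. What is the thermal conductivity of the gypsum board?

ΣR = ΔT/Q = |22.3 − -7.05|/3380 = 0.008683 K/W
L/(kA) = 0.008683 ⇒ k = 0.113/(0.008683·73.6) = 0.177 W/m·K

k = 0.177 W/m·K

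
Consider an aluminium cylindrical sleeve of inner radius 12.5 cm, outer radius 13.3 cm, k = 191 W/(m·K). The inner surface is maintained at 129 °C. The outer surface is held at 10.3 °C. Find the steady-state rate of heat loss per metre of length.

Q' = 2πk·ΔT/ln(r₂/r₁) = 2π × 191 × 118.7 / ln(0.133/0.125) = 2.30×10^6 W/m

Q' = 2300 kW/m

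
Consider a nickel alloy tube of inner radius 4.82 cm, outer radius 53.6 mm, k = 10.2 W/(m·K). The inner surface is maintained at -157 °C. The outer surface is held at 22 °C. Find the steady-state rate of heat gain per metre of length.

Q' = 2πk·ΔT/ln(r₂/r₁) = 2π × 10.2 × 179 / ln(0.0536/0.0482) = 1.08×10^5 W/m

Q' = 108 kW/m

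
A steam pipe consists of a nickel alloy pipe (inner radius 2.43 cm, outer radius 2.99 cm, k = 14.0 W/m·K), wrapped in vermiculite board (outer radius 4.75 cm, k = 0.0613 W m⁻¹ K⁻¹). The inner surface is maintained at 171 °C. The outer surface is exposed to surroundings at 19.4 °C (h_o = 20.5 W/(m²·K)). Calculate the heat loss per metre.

Resistance network (inner→outer):
  R'_nickel alloy = ln(0.0299/0.0243)/(2πk) = 0.2074/(2π·14.0) = 0.002358 m·K/W
  R'_vermiculite board = ln(0.0475/0.0299)/(2πk) = 0.4629/(2π·0.0613) = 1.202 m·K/W
  R'_conv,out = 1/(2πr h) = 1/(2π·0.0475·20.5) = 0.1634 m·K/W
ΣR = 0.002358 + 1.202 + 0.1634 = 1.368 m·K/W
Q' = ΔT/ΣR = (171 °C − 19.4 °C)/1.368 = 111 W/m

Q' = 111 W/m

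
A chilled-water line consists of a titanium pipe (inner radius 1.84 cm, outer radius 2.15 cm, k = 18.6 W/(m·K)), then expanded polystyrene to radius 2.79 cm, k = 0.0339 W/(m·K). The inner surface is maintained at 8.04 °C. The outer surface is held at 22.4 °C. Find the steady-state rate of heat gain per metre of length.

Treat each layer as a resistance in series:
  R'_titanium = ln(0.0215/0.0184)/(2πk) = 0.1557/(2π·18.6) = 0.001332 m·K/W
  R'_expanded polystyrene = ln(0.0279/0.0215)/(2πk) = 0.2606/(2π·0.0339) = 1.223 m·K/W
ΣR = 0.001332 + 1.223 = 1.224 m·K/W
Q' = ΔT/ΣR = (8.04 °C − 22.4 °C)/1.224 = -11.7 W/m
(Negative Q' ⇒ heat flows inward; heat gain = 11.7 W/m.)

Q' = 11.7 W/m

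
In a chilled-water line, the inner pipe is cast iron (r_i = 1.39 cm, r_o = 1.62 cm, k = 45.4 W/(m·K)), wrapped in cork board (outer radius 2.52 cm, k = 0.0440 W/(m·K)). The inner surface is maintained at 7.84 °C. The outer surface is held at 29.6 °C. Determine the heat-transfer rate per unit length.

Series thermal resistances, inner to outer:
  R'_cast iron = ln(0.0162/0.0139)/(2πk) = 0.1531/(2π·45.4) = 5.368×10^-4 m·K/W
  R'_cork board = ln(0.0252/0.0162)/(2πk) = 0.4418/(2π·0.0440) = 1.598 m·K/W
ΣR = 5.368×10^-4 + 1.598 = 1.599 m·K/W
Q' = ΔT/ΣR = (7.84 °C − 29.6 °C)/1.599 = -13.6 W/m
(Negative Q' ⇒ heat flows inward; heat gain = 13.6 W/m.)

Q' = 13.6 W/m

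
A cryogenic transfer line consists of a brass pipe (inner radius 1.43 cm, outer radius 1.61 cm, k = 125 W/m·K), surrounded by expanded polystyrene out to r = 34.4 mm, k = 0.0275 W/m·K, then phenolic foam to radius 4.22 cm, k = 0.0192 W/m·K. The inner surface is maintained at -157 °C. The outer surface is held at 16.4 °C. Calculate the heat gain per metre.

Resistance network (inner→outer):
  R'_brass = ln(0.0161/0.0143)/(2πk) = 0.1186/(2π·125) = 1.510×10^-4 m·K/W
  R'_expanded polystyrene = ln(0.0344/0.0161)/(2πk) = 0.7592/(2π·0.0275) = 4.394 m·K/W
  R'_phenolic foam = ln(0.0422/0.0344)/(2πk) = 0.2044/(2π·0.0192) = 1.694 m·K/W
ΣR = 1.510×10^-4 + 4.394 + 1.694 = 6.088 m·K/W
Q' = ΔT/ΣR = (-157 °C − 16.4 °C)/6.088 = -28.5 W/m
(Negative Q' ⇒ heat flows inward; heat gain = 28.5 W/m.)

Q' = 28.5 W/m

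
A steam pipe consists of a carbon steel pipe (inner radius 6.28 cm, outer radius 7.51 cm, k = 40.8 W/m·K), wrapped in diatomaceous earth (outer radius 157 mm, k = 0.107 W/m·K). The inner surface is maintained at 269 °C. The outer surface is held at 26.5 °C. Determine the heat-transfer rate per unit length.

Q' = 221 W/m

Series thermal resistances, inner to outer:
  R'_carbon steel = ln(0.0751/0.0628)/(2πk) = 0.1789/(2π·40.8) = 6.977×10^-4 m·K/W
  R'_diatomaceous earth = ln(0.157/0.0751)/(2πk) = 0.7374/(2π·0.107) = 1.097 m·K/W
ΣR = 6.977×10^-4 + 1.097 = 1.098 m·K/W
Q' = ΔT/ΣR = (269 °C − 26.5 °C)/1.098 = 221 W/m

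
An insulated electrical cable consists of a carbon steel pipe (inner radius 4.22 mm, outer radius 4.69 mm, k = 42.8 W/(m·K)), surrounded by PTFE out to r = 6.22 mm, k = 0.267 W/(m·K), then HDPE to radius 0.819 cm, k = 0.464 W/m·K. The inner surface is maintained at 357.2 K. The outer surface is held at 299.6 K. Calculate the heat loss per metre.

Q' = 219 W/m

Treat each layer as a resistance in series:
  R'_carbon steel = ln(0.00469/0.00422)/(2πk) = 0.1056/(2π·42.8) = 3.927×10^-4 m·K/W
  R'_PTFE = ln(0.00622/0.00469)/(2πk) = 0.2823/(2π·0.267) = 0.1683 m·K/W
  R'_HDPE = ln(0.00819/0.00622)/(2πk) = 0.2751/(2π·0.464) = 0.09438 m·K/W
ΣR = 3.927×10^-4 + 0.1683 + 0.09438 = 0.2631 m·K/W
Q' = ΔT/ΣR = (357.2 K − 299.6 K)/0.2631 = 219 W/m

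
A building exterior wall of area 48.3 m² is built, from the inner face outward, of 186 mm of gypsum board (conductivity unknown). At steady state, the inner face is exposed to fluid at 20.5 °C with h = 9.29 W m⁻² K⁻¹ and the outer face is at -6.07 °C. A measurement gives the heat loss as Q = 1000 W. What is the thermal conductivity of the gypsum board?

ΣR = ΔT/Q = |20.5 − -6.07|/1000 = 0.02657 K/W
Known resistances:
  R_conv,in = 1/(hA) = 1/(9.29·48.3) = 0.002229 K/W
R_gypsum board = ΣR − ΣR_known = 0.02657 − 0.002229 = 0.02434 K/W
L/(kA) = 0.02434 ⇒ k = 0.186/(0.02434·48.3) = 0.158 W/m·K

k = 0.158 W/m·K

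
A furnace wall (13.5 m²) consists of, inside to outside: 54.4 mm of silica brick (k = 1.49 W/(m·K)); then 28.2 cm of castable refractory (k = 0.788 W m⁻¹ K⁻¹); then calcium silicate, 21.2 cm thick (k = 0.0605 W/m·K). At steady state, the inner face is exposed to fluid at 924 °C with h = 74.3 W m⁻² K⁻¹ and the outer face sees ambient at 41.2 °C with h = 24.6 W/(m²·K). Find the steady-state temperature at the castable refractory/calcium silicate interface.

Treat each layer as a resistance in series:
  R_conv,in = 1/(hA) = 1/(74.3·13.5) = 9.970×10^-4 K/W
  R_silica brick = L/(kA) = 0.0544/(1.49·13.5) = 0.002704 K/W
  R_castable refractory = L/(kA) = 0.282/(0.788·13.5) = 0.02651 K/W
  R_calcium silicate = L/(kA) = 0.212/(0.0605·13.5) = 0.2596 K/W
  R_conv,out = 1/(hA) = 1/(24.6·13.5) = 0.003011 K/W
ΣR = 9.970×10^-4 + 0.002704 + 0.02651 + 0.2596 + 0.003011 = 0.2928 K/W
Q = ΔT/ΣR = (924 °C − 41.2 °C)/0.2928 = 3015 W
From the inner boundary to the castable refractory/calcium silicate interface, ΣR_partial = 0.03021 K/W.
T_interface = T_in − Q·ΣR_partial = 924 °C − (3015)(0.03021) = 833 °C

T = 833 °C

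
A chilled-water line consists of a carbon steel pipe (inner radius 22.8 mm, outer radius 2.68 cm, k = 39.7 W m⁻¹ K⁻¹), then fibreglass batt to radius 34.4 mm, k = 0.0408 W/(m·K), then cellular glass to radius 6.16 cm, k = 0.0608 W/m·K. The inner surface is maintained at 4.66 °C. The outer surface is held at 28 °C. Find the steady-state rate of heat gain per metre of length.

Q' = 9.34 W/m

Series thermal resistances, inner to outer:
  R'_carbon steel = ln(0.0268/0.0228)/(2πk) = 0.1616/(2π·39.7) = 6.480×10^-4 m·K/W
  R'_fibreglass batt = ln(0.0344/0.0268)/(2πk) = 0.2497/(2π·0.0408) = 0.9739 m·K/W
  R'_cellular glass = ln(0.0616/0.0344)/(2πk) = 0.5826/(2π·0.0608) = 1.525 m·K/W
ΣR = 6.480×10^-4 + 0.9739 + 1.525 = 2.500 m·K/W
Q' = ΔT/ΣR = (4.66 °C − 28 °C)/2.500 = -9.34 W/m
(Negative Q' ⇒ heat flows inward; heat gain = 9.34 W/m.)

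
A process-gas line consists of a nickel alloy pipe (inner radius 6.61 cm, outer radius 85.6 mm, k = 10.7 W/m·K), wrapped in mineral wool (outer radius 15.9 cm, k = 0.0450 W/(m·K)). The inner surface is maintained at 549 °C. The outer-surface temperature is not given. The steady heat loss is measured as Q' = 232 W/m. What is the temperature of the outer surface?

Sum the resistances:
  R'_nickel alloy = ln(0.0856/0.0661)/(2πk) = 0.2585/(2π·10.7) = 0.003845 m·K/W
  R'_mineral wool = ln(0.159/0.0856)/(2πk) = 0.6192/(2π·0.0450) = 2.190 m·K/W
ΣR = 2.194 m·K/W
ΔT = Q'·ΣR = 232 × 2.194 = 509.0 K
Heat flows outward, so T_out = T_in − ΔT = 549 − 509.0 = 40.0 °C

T_out = 40.0 °C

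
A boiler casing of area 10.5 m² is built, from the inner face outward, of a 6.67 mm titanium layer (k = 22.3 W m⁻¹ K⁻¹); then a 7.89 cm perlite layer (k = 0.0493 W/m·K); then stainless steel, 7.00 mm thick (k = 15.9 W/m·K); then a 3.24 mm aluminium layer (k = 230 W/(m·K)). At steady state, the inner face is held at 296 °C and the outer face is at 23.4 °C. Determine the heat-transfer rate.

Q = 1790 W

Series thermal resistances, inner to outer:
  R_titanium = L/(kA) = 0.00667/(22.3·10.5) = 2.849×10^-5 K/W
  R_perlite = L/(kA) = 0.0789/(0.0493·10.5) = 0.1524 K/W
  R_stainless steel = L/(kA) = 0.00700/(15.9·10.5) = 4.193×10^-5 K/W
  R_aluminium = L/(kA) = 0.00324/(230·10.5) = 1.342×10^-6 K/W
ΣR = 2.849×10^-5 + 0.1524 + 4.193×10^-5 + 1.342×10^-6 = 0.1525 K/W
Q = ΔT/ΣR = (296 °C − 23.4 °C)/0.1525 = 1790 W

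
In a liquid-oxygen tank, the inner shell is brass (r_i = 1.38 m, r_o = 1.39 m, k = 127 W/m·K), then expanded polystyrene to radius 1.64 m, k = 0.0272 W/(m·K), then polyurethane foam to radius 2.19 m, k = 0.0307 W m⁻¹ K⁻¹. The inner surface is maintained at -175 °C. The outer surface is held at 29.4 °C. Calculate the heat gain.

Series thermal resistances, inner to outer:
  R_brass = (1/1.38 − 1/1.39)/(4πk) = 0.005213/(4π·127) = 3.267×10^-6 K/W
  R_expanded polystyrene = (1/1.39 − 1/1.64)/(4πk) = 0.1097/(4π·0.0272) = 0.3209 K/W
  R_polyurethane foam = (1/1.64 − 1/2.19)/(4πk) = 0.1531/(4π·0.0307) = 0.3969 K/W
ΣR = 3.267×10^-6 + 0.3209 + 0.3969 = 0.7178 K/W
Q = ΔT/ΣR = (-175 °C − 29.4 °C)/0.7178 = -285 W
(Negative Q ⇒ heat flows inward; heat gain = 285 W.)

Q = 285 W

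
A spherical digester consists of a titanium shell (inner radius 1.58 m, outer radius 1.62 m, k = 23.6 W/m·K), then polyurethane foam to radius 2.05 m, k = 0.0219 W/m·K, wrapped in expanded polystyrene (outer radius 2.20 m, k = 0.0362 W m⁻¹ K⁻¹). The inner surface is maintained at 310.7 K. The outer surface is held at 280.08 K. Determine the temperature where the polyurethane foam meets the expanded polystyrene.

Treat each layer as a resistance in series:
  R_titanium = (1/1.58 − 1/1.62)/(4πk) = 0.01563/(4π·23.6) = 5.269×10^-5 K/W
  R_polyurethane foam = (1/1.62 − 1/2.05)/(4πk) = 0.1295/(4π·0.0219) = 0.4705 K/W
  R_expanded polystyrene = (1/2.05 − 1/2.20)/(4πk) = 0.03326/(4π·0.0362) = 0.07311 K/W
ΣR = 5.269×10^-5 + 0.4705 + 0.07311 = 0.5437 K/W
Q = ΔT/ΣR = (310.7 K − 280.08 K)/0.5437 = 56.32 W
From the inner boundary to the polyurethane foam/expanded polystyrene interface, ΣR_partial = 0.4706 K/W.
T_interface = T_in − Q·ΣR_partial = 310.7 K − (56.32)(0.4706) = 284.2 K

T = 284.2 K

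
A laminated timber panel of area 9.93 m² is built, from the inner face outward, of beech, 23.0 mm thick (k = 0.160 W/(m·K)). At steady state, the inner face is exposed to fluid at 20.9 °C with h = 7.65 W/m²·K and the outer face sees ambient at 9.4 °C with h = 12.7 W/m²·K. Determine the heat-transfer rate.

Series thermal resistances, inner to outer:
  R_conv,in = 1/(hA) = 1/(7.65·9.93) = 0.01316 K/W
  R_beech = L/(kA) = 0.0230/(0.160·9.93) = 0.01448 K/W
  R_conv,out = 1/(hA) = 1/(12.7·9.93) = 0.007930 K/W
ΣR = 0.01316 + 0.01448 + 0.007930 = 0.03557 K/W
Q = ΔT/ΣR = (20.9 °C − 9.4 °C)/0.03557 = 323 W

Q = 323 W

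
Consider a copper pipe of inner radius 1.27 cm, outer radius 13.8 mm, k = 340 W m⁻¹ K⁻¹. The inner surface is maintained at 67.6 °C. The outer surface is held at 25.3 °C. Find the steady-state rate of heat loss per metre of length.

Q' = 1090 kW/m

Q' = 2πk·ΔT/ln(r₂/r₁) = 2π × 340 × 42.3 / ln(0.0138/0.0127) = 1.09×10^6 W/m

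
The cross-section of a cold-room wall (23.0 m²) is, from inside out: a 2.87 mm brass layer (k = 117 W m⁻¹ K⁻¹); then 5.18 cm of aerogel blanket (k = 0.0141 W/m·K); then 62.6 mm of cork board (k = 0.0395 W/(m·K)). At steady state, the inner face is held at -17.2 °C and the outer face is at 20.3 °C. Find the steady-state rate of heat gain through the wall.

Series thermal resistances, inner to outer:
  R_brass = L/(kA) = 0.00287/(117·23.0) = 1.067×10^-6 K/W
  R_aerogel blanket = L/(kA) = 0.0518/(0.0141·23.0) = 0.1597 K/W
  R_cork board = L/(kA) = 0.0626/(0.0395·23.0) = 0.06890 K/W
ΣR = 1.067×10^-6 + 0.1597 + 0.06890 = 0.2286 K/W
Q = ΔT/ΣR = (-17.2 °C − 20.3 °C)/0.2286 = -164 W
(Negative Q ⇒ heat flows inward; heat gain = 164 W.)

Q = 164 W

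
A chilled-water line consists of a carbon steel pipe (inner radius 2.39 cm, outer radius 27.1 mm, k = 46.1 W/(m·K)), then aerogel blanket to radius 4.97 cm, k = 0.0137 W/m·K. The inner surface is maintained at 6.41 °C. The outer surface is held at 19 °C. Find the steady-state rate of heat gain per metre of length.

Series thermal resistances, inner to outer:
  R'_carbon steel = ln(0.0271/0.0239)/(2πk) = 0.1257/(2π·46.1) = 4.338×10^-4 m·K/W
  R'_aerogel blanket = ln(0.0497/0.0271)/(2πk) = 0.6065/(2π·0.0137) = 7.045 m·K/W
ΣR = 4.338×10^-4 + 7.045 = 7.045 m·K/W
Q' = ΔT/ΣR = (6.41 °C − 19 °C)/7.045 = -1.79 W/m
(Negative Q' ⇒ heat flows inward; heat gain = 1.79 W/m.)

Q' = 1.79 W/m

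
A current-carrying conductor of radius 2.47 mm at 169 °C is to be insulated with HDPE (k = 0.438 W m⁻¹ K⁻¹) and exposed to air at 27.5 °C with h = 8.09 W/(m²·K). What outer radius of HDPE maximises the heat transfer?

For a cylinder, r_cr = k_ins/h = 0.438/8.09 = 0.0541 m = 5.41 cm

r_cr = 5.41 cm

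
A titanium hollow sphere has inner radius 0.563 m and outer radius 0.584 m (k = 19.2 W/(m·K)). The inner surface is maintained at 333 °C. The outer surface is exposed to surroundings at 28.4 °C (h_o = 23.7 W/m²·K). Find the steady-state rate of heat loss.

Q = 30100 W

Treat each layer as a resistance in series:
  R_titanium = (1/0.563 − 1/0.584)/(4πk) = 0.06387/(4π·19.2) = 2.647×10^-4 K/W
  R_conv,out = 1/(4πr²h) = 1/(4π·0.584²·23.7) = 0.009845 K/W
ΣR = 2.647×10^-4 + 0.009845 = 0.01011 K/W
Q = ΔT/ΣR = (333 °C − 28.4 °C)/0.01011 = 30100 W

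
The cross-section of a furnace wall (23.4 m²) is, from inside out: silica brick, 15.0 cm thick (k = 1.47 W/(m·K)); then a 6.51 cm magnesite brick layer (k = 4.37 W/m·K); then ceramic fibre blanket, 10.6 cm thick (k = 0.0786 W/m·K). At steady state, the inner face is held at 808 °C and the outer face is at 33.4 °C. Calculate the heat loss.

Q = 12.4 kW

Series thermal resistances, inner to outer:
  R_silica brick = L/(kA) = 0.150/(1.47·23.4) = 0.004361 K/W
  R_magnesite brick = L/(kA) = 0.0651/(4.37·23.4) = 6.366×10^-4 K/W
  R_ceramic fibre blanket = L/(kA) = 0.106/(0.0786·23.4) = 0.05763 K/W
ΣR = 0.004361 + 6.366×10^-4 + 0.05763 = 0.06263 K/W
Q = ΔT/ΣR = (808 °C − 33.4 °C)/0.06263 = 12400 W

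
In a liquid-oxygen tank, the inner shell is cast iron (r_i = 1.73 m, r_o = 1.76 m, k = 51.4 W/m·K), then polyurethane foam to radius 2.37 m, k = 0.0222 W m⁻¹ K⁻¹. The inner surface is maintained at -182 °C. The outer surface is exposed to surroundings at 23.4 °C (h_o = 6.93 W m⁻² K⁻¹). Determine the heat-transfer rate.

Q = 390 W

Treat each layer as a resistance in series:
  R_cast iron = (1/1.73 − 1/1.76)/(4πk) = 0.009853/(4π·51.4) = 1.525×10^-5 K/W
  R_polyurethane foam = (1/1.76 − 1/2.37)/(4πk) = 0.1462/(4π·0.0222) = 0.5242 K/W
  R_conv,out = 1/(4πr²h) = 1/(4π·2.37²·6.93) = 0.002044 K/W
ΣR = 1.525×10^-5 + 0.5242 + 0.002044 = 0.5263 K/W
Q = ΔT/ΣR = (-182 °C − 23.4 °C)/0.5263 = -390 W
(Negative Q ⇒ heat flows inward; heat gain = 390 W.)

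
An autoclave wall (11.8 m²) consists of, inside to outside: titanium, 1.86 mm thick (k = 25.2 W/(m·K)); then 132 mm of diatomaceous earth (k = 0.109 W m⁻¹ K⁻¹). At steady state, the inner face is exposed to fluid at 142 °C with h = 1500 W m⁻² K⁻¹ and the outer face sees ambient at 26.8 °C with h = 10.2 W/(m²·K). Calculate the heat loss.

Q = 1040 W

Series thermal resistances, inner to outer:
  R_conv,in = 1/(hA) = 1/(1500·11.8) = 5.650×10^-5 K/W
  R_titanium = L/(kA) = 0.00186/(25.2·11.8) = 6.255×10^-6 K/W
  R_diatomaceous earth = L/(kA) = 0.132/(0.109·11.8) = 0.1026 K/W
  R_conv,out = 1/(hA) = 1/(10.2·11.8) = 0.008308 K/W
ΣR = 5.650×10^-5 + 6.255×10^-6 + 0.1026 + 0.008308 = 0.1110 K/W
Q = ΔT/ΣR = (142 °C − 26.8 °C)/0.1110 = 1040 W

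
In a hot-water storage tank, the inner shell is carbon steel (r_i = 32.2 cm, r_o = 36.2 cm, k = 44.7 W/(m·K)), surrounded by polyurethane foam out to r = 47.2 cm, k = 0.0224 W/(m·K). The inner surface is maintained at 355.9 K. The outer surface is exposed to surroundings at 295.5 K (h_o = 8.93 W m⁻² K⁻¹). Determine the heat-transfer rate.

Q = 25.9 W

Resistance network (inner→outer):
  R_carbon steel = (1/0.322 − 1/0.362)/(4πk) = 0.3432/(4π·44.7) = 6.109×10^-4 K/W
  R_polyurethane foam = (1/0.362 − 1/0.472)/(4πk) = 0.6438/(4π·0.0224) = 2.287 K/W
  R_conv,out = 1/(4πr²h) = 1/(4π·0.472²·8.93) = 0.04000 K/W
ΣR = 6.109×10^-4 + 2.287 + 0.04000 = 2.328 K/W
Q = ΔT/ΣR = (355.9 K − 295.5 K)/2.328 = 25.9 W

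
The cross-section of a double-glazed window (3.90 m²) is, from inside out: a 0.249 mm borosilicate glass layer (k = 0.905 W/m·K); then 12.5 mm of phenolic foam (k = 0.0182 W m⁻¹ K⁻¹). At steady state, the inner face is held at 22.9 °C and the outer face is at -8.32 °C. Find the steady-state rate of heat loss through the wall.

Series thermal resistances, inner to outer:
  R_borosilicate glass = L/(kA) = 2.49×10^-4/(0.905·3.90) = 7.055×10^-5 K/W
  R_phenolic foam = L/(kA) = 0.0125/(0.0182·3.90) = 0.1761 K/W
ΣR = 7.055×10^-5 + 0.1761 = 0.1762 K/W
Q = ΔT/ΣR = (22.9 °C − -8.32 °C)/0.1762 = 177 W

Q = 177 W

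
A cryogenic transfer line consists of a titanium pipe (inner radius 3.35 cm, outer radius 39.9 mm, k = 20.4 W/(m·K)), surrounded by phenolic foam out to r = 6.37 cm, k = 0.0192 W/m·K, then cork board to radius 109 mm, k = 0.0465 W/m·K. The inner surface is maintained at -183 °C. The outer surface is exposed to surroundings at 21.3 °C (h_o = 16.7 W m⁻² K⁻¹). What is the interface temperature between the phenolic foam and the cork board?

T = -46.5 °C

Resistance network (inner→outer):
  R'_titanium = ln(0.0399/0.0335)/(2πk) = 0.1748/(2π·20.4) = 0.001364 m·K/W
  R'_phenolic foam = ln(0.0637/0.0399)/(2πk) = 0.4678/(2π·0.0192) = 3.878 m·K/W
  R'_cork board = ln(0.109/0.0637)/(2πk) = 0.5372/(2π·0.0465) = 1.839 m·K/W
  R'_conv,out = 1/(2πr h) = 1/(2π·0.109·16.7) = 0.08743 m·K/W
ΣR = 0.001364 + 3.878 + 1.839 + 0.08743 = 5.806 m·K/W
Q' = ΔT/ΣR = (-183 °C − 21.3 °C)/5.806 = -35.19 W/m
From the inner boundary to the phenolic foam/cork board interface, ΣR_partial = 3.879 m·K/W.
T_interface = T_in − Q'·ΣR_partial = -183 °C − (-35.19)(3.879) = -46.5 °C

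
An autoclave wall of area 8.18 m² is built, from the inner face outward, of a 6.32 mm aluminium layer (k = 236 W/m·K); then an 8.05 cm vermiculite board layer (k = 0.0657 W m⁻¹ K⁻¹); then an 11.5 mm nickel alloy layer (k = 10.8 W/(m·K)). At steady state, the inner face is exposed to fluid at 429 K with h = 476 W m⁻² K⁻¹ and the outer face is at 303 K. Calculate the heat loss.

Q = 839 W

Resistance network (inner→outer):
  R_conv,in = 1/(hA) = 1/(476·8.18) = 2.568×10^-4 K/W
  R_aluminium = L/(kA) = 0.00632/(236·8.18) = 3.274×10^-6 K/W
  R_vermiculite board = L/(kA) = 0.0805/(0.0657·8.18) = 0.1498 K/W
  R_nickel alloy = L/(kA) = 0.0115/(10.8·8.18) = 1.302×10^-4 K/W
ΣR = 2.568×10^-4 + 3.274×10^-6 + 0.1498 + 1.302×10^-4 = 0.1502 K/W
Q = ΔT/ΣR = (429 K − 303 K)/0.1502 = 839 W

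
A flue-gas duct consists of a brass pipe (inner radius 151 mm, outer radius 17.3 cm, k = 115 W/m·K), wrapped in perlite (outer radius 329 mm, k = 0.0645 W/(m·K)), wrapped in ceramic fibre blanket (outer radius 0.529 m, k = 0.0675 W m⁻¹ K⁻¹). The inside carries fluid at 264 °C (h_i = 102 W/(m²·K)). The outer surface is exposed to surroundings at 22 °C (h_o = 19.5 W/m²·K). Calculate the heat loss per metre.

Series thermal resistances, inner to outer:
  R'_conv,in = 1/(2πr h) = 1/(2π·0.151·102) = 0.01033 m·K/W
  R'_brass = ln(0.173/0.151)/(2πk) = 0.1360/(2π·115) = 1.882×10^-4 m·K/W
  R'_perlite = ln(0.329/0.173)/(2πk) = 0.6428/(2π·0.0645) = 1.586 m·K/W
  R'_ceramic fibre blanket = ln(0.529/0.329)/(2πk) = 0.4749/(2π·0.0675) = 1.120 m·K/W
  R'_conv,out = 1/(2πr h) = 1/(2π·0.529·19.5) = 0.01543 m·K/W
ΣR = 0.01033 + 1.882×10^-4 + 1.586 + 1.120 + 0.01543 = 2.732 m·K/W
Q' = ΔT/ΣR = (264 °C − 22 °C)/2.732 = 88.6 W/m

Q' = 88.6 W/m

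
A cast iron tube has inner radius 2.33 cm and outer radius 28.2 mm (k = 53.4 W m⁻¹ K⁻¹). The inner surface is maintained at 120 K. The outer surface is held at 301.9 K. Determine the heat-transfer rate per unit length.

Q' = 320 kW/m

Q' = 2πk·ΔT/ln(r₂/r₁) = 2π × 53.4 × 181.9 / ln(0.0282/0.0233) = 3.20×10^5 W/m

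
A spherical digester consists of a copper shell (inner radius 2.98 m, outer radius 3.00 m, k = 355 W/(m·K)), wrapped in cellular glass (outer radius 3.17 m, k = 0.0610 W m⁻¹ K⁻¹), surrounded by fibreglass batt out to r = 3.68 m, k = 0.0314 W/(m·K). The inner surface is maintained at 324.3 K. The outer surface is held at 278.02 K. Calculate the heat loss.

Q = 345 W

Series thermal resistances, inner to outer:
  R_copper = (1/2.98 − 1/3.00)/(4πk) = 0.002237/(4π·355) = 5.015×10^-7 K/W
  R_cellular glass = (1/3.00 − 1/3.17)/(4πk) = 0.01788/(4π·0.0610) = 0.02332 K/W
  R_fibreglass batt = (1/3.17 − 1/3.68)/(4πk) = 0.04372/(4π·0.0314) = 0.1108 K/W
ΣR = 5.015×10^-7 + 0.02332 + 0.1108 = 0.1341 K/W
Q = ΔT/ΣR = (324.3 K − 278.02 K)/0.1341 = 345 W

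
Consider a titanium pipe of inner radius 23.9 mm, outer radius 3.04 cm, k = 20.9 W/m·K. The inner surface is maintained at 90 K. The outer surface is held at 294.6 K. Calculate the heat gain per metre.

Q' = 112 kW/m

Q' = 2πk·ΔT/ln(r₂/r₁) = 2π × 20.9 × 204.6 / ln(0.0304/0.0239) = 1.12×10^5 W/m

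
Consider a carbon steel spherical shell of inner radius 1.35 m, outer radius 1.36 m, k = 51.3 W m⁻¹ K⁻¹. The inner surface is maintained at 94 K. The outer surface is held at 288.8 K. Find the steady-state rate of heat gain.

Q = 4πk·ΔT/(1/r₁ − 1/r₂) = 4π × 51.3 × 194.8 / (1/1.35 − 1/1.36) = 2.31×10^7 W

Q = 23100 kW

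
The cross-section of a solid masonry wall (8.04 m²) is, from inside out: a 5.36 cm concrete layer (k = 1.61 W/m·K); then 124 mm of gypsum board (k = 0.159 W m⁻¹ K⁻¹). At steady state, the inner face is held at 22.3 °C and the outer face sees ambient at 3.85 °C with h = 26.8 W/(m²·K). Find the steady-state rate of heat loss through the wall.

Q = 174 W

Series thermal resistances, inner to outer:
  R_concrete = L/(kA) = 0.0536/(1.61·8.04) = 0.004141 K/W
  R_gypsum board = L/(kA) = 0.124/(0.159·8.04) = 0.09700 K/W
  R_conv,out = 1/(hA) = 1/(26.8·8.04) = 0.004641 K/W
ΣR = 0.004141 + 0.09700 + 0.004641 = 0.1058 K/W
Q = ΔT/ΣR = (22.3 °C − 3.85 °C)/0.1058 = 174 W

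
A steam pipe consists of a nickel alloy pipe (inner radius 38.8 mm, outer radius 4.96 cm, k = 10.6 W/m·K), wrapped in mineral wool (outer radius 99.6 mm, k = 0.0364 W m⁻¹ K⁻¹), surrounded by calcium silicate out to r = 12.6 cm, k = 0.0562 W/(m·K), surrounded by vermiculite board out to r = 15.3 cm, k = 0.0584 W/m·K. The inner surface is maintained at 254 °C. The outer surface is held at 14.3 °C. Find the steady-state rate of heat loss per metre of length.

Q' = 56.4 W/m

Resistance network (inner→outer):
  R'_nickel alloy = ln(0.0496/0.0388)/(2πk) = 0.2456/(2π·10.6) = 0.003687 m·K/W
  R'_mineral wool = ln(0.0996/0.0496)/(2πk) = 0.6972/(2π·0.0364) = 3.048 m·K/W
  R'_calcium silicate = ln(0.126/0.0996)/(2πk) = 0.2351/(2π·0.0562) = 0.6658 m·K/W
  R'_vermiculite board = ln(0.153/0.126)/(2πk) = 0.1942/(2π·0.0584) = 0.5291 m·K/W
ΣR = 0.003687 + 3.048 + 0.6658 + 0.5291 = 4.247 m·K/W
Q' = ΔT/ΣR = (254 °C − 14.3 °C)/4.247 = 56.4 W/m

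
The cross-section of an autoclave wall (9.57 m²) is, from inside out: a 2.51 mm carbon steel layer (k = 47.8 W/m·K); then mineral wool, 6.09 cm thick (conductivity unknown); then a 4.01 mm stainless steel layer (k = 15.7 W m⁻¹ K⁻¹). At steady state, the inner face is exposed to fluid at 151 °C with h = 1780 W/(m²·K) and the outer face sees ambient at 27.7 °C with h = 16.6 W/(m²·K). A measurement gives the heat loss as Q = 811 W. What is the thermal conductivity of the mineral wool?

k = 0.0437 W/m·K

ΣR = ΔT/Q = |151 − 27.7|/811 = 0.1520 K/W
Known resistances:
  R_conv,in = 1/(hA) = 1/(1780·9.57) = 5.870×10^-5 K/W
  R_carbon steel = L/(kA) = 0.00251/(47.8·9.57) = 5.487×10^-6 K/W
  R_stainless steel = L/(kA) = 0.00401/(15.7·9.57) = 2.669×10^-5 K/W
  R_conv,out = 1/(hA) = 1/(16.6·9.57) = 0.006295 K/W
R_mineral wool = ΣR − ΣR_known = 0.1520 − 0.006386 = 0.1456 K/W
L/(kA) = 0.1456 ⇒ k = 0.0609/(0.1456·9.57) = 0.0437 W/m·K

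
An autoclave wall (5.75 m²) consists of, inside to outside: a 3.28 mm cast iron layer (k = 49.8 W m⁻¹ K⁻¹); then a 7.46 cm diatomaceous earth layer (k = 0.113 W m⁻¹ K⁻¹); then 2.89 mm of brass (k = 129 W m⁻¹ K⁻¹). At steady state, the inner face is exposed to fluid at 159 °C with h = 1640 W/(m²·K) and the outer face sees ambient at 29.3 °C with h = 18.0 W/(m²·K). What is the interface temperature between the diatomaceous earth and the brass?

T = 39.4 °C

Resistance network (inner→outer):
  R_conv,in = 1/(hA) = 1/(1640·5.75) = 1.060×10^-4 K/W
  R_cast iron = L/(kA) = 0.00328/(49.8·5.75) = 1.145×10^-5 K/W
  R_diatomaceous earth = L/(kA) = 0.0746/(0.113·5.75) = 0.1148 K/W
  R_brass = L/(kA) = 0.00289/(129·5.75) = 3.896×10^-6 K/W
  R_conv,out = 1/(hA) = 1/(18.0·5.75) = 0.009662 K/W
ΣR = 1.060×10^-4 + 1.145×10^-5 + 0.1148 + 3.896×10^-6 + 0.009662 = 0.1246 K/W
Q = ΔT/ΣR = (159 °C − 29.3 °C)/0.1246 = 1041 W
From the inner boundary to the diatomaceous earth/brass interface, ΣR_partial = 0.1149 K/W.
T_interface = T_in − Q·ΣR_partial = 159 °C − (1041)(0.1149) = 39.4 °C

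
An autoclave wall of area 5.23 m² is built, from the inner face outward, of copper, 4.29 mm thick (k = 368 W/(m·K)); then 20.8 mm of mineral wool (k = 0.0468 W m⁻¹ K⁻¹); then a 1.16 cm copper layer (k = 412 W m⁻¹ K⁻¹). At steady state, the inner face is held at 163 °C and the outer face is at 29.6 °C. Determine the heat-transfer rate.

Q = 1570 W

Treat each layer as a resistance in series:
  R_copper = L/(kA) = 0.00429/(368·5.23) = 2.229×10^-6 K/W
  R_mineral wool = L/(kA) = 0.0208/(0.0468·5.23) = 0.08498 K/W
  R_copper = L/(kA) = 0.0116/(412·5.23) = 5.383×10^-6 K/W
ΣR = 2.229×10^-6 + 0.08498 + 5.383×10^-6 = 0.08499 K/W
Q = ΔT/ΣR = (163 °C − 29.6 °C)/0.08499 = 1570 W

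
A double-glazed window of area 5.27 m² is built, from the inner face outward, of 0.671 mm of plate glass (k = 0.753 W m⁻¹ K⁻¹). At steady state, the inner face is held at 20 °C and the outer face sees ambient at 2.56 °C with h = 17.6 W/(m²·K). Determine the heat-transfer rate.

Series thermal resistances, inner to outer:
  R_plate glass = L/(kA) = 6.71×10^-4/(0.753·5.27) = 1.691×10^-4 K/W
  R_conv,out = 1/(hA) = 1/(17.6·5.27) = 0.01078 K/W
ΣR = 1.691×10^-4 + 0.01078 = 0.01095 K/W
Q = ΔT/ΣR = (20 °C − 2.56 °C)/0.01095 = 1590 W

Q = 1590 W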